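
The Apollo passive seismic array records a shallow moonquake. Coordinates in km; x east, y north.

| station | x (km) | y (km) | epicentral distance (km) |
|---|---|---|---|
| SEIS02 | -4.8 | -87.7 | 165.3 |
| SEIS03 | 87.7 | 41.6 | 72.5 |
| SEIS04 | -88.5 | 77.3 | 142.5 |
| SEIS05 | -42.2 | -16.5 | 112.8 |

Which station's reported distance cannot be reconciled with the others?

SEIS04

Solve using three stations at a time. Using SEIS02, SEIS03, SEIS05 (subtract circle equations pairwise → linear system) gives (x, y) ≈ (23.5, 75.1).
Distances from that point to each station vs reported:
  SEIS02: calculated 165.3 vs reported 165.3 → residual 0.0 km
  SEIS03: calculated 72.4 vs reported 72.5 → residual 0.1 km
  SEIS04: calculated 112.0 vs reported 142.5 → residual 30.5 km
  SEIS05: calculated 112.7 vs reported 112.8 → residual 0.1 km
SEIS02, SEIS03, SEIS05 are mutually consistent (residuals ≈ 0); SEIS04 is off by 30.5 km.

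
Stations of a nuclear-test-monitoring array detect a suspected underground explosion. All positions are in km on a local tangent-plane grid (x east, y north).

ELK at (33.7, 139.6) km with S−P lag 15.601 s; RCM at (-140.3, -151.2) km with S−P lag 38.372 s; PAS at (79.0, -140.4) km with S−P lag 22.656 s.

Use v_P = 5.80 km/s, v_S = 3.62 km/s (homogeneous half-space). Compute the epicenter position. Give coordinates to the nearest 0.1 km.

Distance from S−P lag: d = Δt · v_P v_S / (v_P − v_S) = Δt · (5.80·3.62)/(5.80−3.62) ≈ 9.6312·Δt.
So d_ELK = 150.26, d_RCM = 369.57, d_PAS = 218.20 km.
Circle about each station: (x − 33.7)² + (y − 139.6)² = 150.26²; (x + 140.3)² + (y + 151.2)² = 369.57²; (x − 79.0)² + (y + 140.4)² = 218.20².
Subtracting the ELK equation from the RCM and PAS equations removes the quadratic terms:
-348.0 x − 581.6 y = -92082.24
90.6 x − 560.0 y = -19703.86
Solving the 2×2 system: x ≈ 162.0, y ≈ 61.4 km.

162.0 km east, 61.4 km north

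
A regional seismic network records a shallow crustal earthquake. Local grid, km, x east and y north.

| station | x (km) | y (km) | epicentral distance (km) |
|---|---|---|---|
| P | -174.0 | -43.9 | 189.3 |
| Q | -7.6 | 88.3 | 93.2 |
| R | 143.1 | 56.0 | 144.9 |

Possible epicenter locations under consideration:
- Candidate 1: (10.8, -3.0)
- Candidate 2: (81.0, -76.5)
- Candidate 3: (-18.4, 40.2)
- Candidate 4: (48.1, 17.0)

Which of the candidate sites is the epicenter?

For each candidate, compare |candidate − station| to the reported distance:
Candidate 1: residuals P 0.0, Q 0.1, R 0.0 → max 0.1 km
Candidate 2: residuals P 67.8, Q 93.9, R 1.4 → max 93.9 km
Candidate 3: residuals P 12.4, Q 43.9, R 17.4 → max 43.9 km
Candidate 4: residuals P 41.0, Q 2.7, R 42.2 → max 42.2 km
Only Candidate 1 has all residuals ≈ 0.

Candidate 1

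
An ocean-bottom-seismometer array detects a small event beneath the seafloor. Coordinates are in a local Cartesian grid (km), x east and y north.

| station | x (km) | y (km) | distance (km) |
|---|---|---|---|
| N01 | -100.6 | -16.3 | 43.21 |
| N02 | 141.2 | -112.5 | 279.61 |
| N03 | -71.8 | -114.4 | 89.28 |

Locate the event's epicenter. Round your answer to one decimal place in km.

(-130.7, -47.3)

Circle about each station: (x + 100.6)² + (y + 16.3)² = 43.21²; (x − 141.2)² + (y + 112.5)² = 279.61²; (x + 71.8)² + (y + 114.4)² = 89.28².
Subtracting the N01 equation from the N02 and N03 equations removes the quadratic terms:
483.6 x − 192.4 y = -54107.01
57.6 x − 196.2 y = 1752.74
Solving the 2×2 system: x ≈ -130.7, y ≈ -47.3 km.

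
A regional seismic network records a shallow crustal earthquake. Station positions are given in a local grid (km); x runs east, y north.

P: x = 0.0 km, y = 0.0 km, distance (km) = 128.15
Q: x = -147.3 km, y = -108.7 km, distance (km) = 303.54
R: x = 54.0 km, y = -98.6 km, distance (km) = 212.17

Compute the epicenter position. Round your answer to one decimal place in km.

(59.5, 113.5)

Circle about each station: x² + y² = 128.15²; (x + 147.3)² + (y + 108.7)² = 303.54²; (x − 54.0)² + (y + 98.6)² = 212.17².
Subtracting the P equation from the Q and R equations removes the quadratic terms:
-294.6 x − 217.4 y = -42201.13
108.0 x − 197.2 y = -15955.73
Solving the 2×2 system: x ≈ 59.5, y ≈ 113.5 km.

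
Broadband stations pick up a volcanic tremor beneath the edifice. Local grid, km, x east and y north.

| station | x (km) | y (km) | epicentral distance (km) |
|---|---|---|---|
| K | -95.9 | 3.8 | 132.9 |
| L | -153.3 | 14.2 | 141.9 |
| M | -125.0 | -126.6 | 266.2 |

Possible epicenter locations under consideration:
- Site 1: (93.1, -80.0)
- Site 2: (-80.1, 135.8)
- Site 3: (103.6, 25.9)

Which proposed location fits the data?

For each candidate, compare |candidate − station| to the reported distance:
Site 1: residuals K 73.8, L 121.9, M 43.2 → max 121.9 km
Site 2: residuals K 0.0, L 0.0, M 0.0 → max 0.0 km
Site 3: residuals K 67.8, L 115.3, M 8.6 → max 115.3 km
Only Site 2 has all residuals ≈ 0.

Site 2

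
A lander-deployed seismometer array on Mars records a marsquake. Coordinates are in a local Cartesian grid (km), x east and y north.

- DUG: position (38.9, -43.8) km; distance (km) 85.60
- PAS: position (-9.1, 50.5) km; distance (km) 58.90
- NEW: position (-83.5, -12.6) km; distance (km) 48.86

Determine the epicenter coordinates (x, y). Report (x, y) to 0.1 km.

Circle about each station: (x − 38.9)² + (y + 43.8)² = 85.60²; (x + 9.1)² + (y − 50.5)² = 58.90²; (x + 83.5)² + (y + 12.6)² = 48.86².
Subtracting the DUG equation from the PAS and NEW equations removes the quadratic terms:
-96.0 x + 188.6 y = 3059.56
-244.8 x + 62.4 y = 8639.42
Solving the 2×2 system: x ≈ -35.8, y ≈ -2.0 km.

(-35.8, -2.0)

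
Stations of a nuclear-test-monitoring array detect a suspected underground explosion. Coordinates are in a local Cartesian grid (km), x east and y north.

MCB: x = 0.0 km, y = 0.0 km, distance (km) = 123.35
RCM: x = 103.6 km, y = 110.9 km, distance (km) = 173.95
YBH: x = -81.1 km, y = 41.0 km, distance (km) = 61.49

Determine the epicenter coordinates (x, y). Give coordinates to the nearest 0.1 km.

Circle about each station: x² + y² = 123.35²; (x − 103.6)² + (y − 110.9)² = 173.95²; (x + 81.1)² + (y − 41.0)² = 61.49².
Subtracting pairs of circle equations eliminates x²+y² and gives linear equations (the radical axes):
207.2 x + 221.8 y = 7988.39
-162.2 x + 82.0 y = 19692.41
Solving the 2×2 system: x ≈ -70.1, y ≈ 101.5 km.

x ≈ -70.1 km, y ≈ 101.5 km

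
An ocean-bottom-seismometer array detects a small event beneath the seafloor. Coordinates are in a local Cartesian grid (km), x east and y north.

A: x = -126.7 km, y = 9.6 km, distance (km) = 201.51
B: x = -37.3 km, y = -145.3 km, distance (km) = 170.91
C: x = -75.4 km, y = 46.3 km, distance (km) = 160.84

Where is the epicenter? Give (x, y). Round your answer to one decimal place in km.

73.3 km east, -15.0 km north

Circle about each station: (x + 126.7)² + (y − 9.6)² = 201.51²; (x + 37.3)² + (y + 145.3)² = 170.91²; (x + 75.4)² + (y − 46.3)² = 160.84².
Subtracting pairs of circle equations eliminates x²+y² and gives linear equations (the radical axes):
178.8 x − 309.8 y = 17754.38
102.6 x + 73.4 y = 6420.57
Solving the 2×2 system: x ≈ 73.3, y ≈ -15.0 km.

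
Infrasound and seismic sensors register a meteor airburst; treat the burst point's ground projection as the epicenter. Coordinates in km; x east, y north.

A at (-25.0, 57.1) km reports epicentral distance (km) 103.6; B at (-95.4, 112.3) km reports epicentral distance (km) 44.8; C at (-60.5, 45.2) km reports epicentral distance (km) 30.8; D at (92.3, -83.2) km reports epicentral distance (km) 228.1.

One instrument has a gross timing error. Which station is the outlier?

Solve using three stations at a time. Using B, C, D (subtract circle equations pairwise → linear system) gives (x, y) ≈ (-74.0, 72.9).
Distances from that point to each station vs reported:
  A: calculated 51.5 vs reported 103.6 → residual 52.1 km
  B: calculated 44.8 vs reported 44.8 → residual 0.0 km
  C: calculated 30.8 vs reported 30.8 → residual 0.0 km
  D: calculated 228.1 vs reported 228.1 → residual 0.0 km
B, C, D are mutually consistent (residuals ≈ 0); A is off by 52.1 km.

A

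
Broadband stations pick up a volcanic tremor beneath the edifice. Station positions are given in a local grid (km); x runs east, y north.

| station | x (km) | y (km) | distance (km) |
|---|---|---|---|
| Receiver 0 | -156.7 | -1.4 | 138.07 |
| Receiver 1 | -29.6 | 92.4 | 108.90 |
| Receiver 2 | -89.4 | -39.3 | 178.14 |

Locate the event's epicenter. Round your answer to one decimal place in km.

Circle about each station: (x + 156.7)² + (y + 1.4)² = 138.07²; (x + 29.6)² + (y − 92.4)² = 108.90²; (x + 89.4)² + (y + 39.3)² = 178.14².
Subtracting the Receiver 0 equation from the Receiver 1 and Receiver 2 equations removes the quadratic terms:
254.2 x + 187.6 y = -7938.82
134.6 x − 75.8 y = -27690.53
Solving the 2×2 system: x ≈ -130.2, y ≈ 134.1 km.
Check against Receiver 0 (with the unrounded x, y): √((x + 156.7)²+(y + 1.4)²) = 138.07 ≈ 138.07 km. ✓

(-130.2, 134.1)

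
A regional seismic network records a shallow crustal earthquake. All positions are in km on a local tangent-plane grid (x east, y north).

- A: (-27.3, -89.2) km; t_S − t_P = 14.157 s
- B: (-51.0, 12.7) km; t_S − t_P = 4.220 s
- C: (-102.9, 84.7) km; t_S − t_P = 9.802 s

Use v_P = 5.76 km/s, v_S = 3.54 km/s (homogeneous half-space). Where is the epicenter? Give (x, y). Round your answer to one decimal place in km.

Distance from S−P lag: d = Δt · v_P v_S / (v_P − v_S) = Δt · (5.76·3.54)/(5.76−3.54) ≈ 9.1849·Δt.
So d_A = 130.03, d_B = 38.76, d_C = 90.03 km.
Circle about each station: (x + 27.3)² + (y + 89.2)² = 130.03²; (x + 51.0)² + (y − 12.7)² = 38.76²; (x + 102.9)² + (y − 84.7)² = 90.03².
Subtracting pairs of circle equations eliminates x²+y² and gives linear equations (the radical axes):
-47.4 x + 203.8 y = 9465.82
-151.2 x + 347.8 y = 17862.97
Solving the 2×2 system: x ≈ -24.3, y ≈ 40.8 km.

-24.3 km east, 40.8 km north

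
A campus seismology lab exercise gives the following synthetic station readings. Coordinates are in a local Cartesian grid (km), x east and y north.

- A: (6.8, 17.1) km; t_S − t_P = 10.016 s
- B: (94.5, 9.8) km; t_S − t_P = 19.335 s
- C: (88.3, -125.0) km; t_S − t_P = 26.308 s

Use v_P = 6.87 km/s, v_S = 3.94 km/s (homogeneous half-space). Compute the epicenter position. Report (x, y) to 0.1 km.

Distance from S−P lag: d = Δt · v_P v_S / (v_P − v_S) = Δt · (6.87·3.94)/(6.87−3.94) ≈ 9.2382·Δt.
So d_A = 92.53, d_B = 178.62, d_C = 243.04 km.
Circle about each station: (x − 6.8)² + (y − 17.1)² = 92.53²; (x − 94.5)² + (y − 9.8)² = 178.62²; (x − 88.3)² + (y + 125.0)² = 243.04².
Subtracting the A equation from the B and C equations removes the quadratic terms:
175.4 x − 14.6 y = -14655.66
163.0 x − 284.2 y = -27423.40
Solving the 2×2 system: x ≈ -79.3, y ≈ 51.0 km.

-79.3 km east, 51.0 km north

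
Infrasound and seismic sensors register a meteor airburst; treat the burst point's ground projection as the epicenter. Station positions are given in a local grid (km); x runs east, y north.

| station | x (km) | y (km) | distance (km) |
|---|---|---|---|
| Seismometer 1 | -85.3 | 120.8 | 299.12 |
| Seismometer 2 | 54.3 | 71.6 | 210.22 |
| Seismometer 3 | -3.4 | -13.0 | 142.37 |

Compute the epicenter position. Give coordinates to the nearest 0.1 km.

Circle about each station: (x + 85.3)² + (y − 120.8)² = 299.12²; (x − 54.3)² + (y − 71.6)² = 210.22²; (x + 3.4)² + (y + 13.0)² = 142.37².
Subtracting the Seismometer 1 equation from the Seismometer 2 and Seismometer 3 equations removes the quadratic terms:
279.2 x − 98.4 y = 31486.65
163.8 x − 267.6 y = 47515.39
Solving the 2×2 system: x ≈ 64.0, y ≈ -138.4 km.

x ≈ 64.0 km, y ≈ -138.4 km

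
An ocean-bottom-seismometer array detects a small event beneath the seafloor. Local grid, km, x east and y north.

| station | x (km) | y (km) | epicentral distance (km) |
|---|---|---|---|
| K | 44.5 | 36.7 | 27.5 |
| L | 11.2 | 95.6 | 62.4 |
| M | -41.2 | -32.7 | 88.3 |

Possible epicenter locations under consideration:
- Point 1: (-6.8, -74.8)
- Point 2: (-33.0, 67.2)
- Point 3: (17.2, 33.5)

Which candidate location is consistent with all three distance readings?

For each candidate, compare |candidate − station| to the reported distance:
Point 1: residuals K 95.2, L 108.9, M 33.9 → max 108.9 km
Point 2: residuals K 55.8, L 9.9, M 11.9 → max 55.8 km
Point 3: residuals K 0.0, L 0.0, M 0.0 → max 0.0 km
Only Point 3 has all residuals ≈ 0.

Point 3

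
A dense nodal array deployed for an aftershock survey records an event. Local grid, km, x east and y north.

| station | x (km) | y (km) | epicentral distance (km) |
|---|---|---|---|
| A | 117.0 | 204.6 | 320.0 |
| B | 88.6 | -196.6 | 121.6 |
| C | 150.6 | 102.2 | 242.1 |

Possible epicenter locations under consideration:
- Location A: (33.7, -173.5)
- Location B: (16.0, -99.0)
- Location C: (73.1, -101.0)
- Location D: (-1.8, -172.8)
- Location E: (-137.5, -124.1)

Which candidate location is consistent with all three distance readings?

Location B

For each candidate, compare |candidate − station| to the reported distance:
Location A: residuals A 67.2, B 62.0, C 57.4 → max 67.2 km
Location B: residuals A 0.0, B 0.0, C 0.0 → max 0.0 km
Location C: residuals A 11.3, B 24.8, C 24.6 → max 24.8 km
Location D: residuals A 75.7, B 28.1, C 72.3 → max 75.7 km
Location E: residuals A 95.7, B 115.8, C 124.3 → max 124.3 km
Only Location B has all residuals ≈ 0.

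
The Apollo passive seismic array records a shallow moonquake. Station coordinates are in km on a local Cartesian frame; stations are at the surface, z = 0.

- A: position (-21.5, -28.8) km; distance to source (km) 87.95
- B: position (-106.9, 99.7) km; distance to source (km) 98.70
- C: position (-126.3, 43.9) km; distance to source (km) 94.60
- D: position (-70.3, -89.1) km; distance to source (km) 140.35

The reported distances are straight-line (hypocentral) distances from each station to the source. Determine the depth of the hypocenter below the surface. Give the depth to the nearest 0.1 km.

Each station gives a sphere (x−x_i)² + (y−y_i)² + z² = d_i² (stations at z=0).
Subtracting the A sphere from B and C: z² cancels, leaving linear equations in x and y:
-170.8 x + 257.0 y = 18069.52
-209.6 x + 145.4 y = 15373.25
Solving: x ≈ -45.590, y ≈ 40.011 km (keep extra digits for the depth step; rounded: -45.6, 40.0).
Then from the A sphere: z² = 87.95² − (x + 21.5)² − (y + 28.8)² with x = -45.590, y = 40.011, so z ≈ 49.193 ≈ 49.2 km.

z ≈ 49.2 km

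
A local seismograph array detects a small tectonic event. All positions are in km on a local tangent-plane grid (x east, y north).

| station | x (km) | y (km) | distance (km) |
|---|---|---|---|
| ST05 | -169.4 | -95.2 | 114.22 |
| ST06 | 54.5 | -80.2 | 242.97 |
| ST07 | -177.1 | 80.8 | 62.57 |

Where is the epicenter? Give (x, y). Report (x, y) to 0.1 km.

Circle about each station: (x + 169.4)² + (y + 95.2)² = 114.22²; (x − 54.5)² + (y + 80.2)² = 242.97²; (x + 177.1)² + (y − 80.8)² = 62.57².
Subtracting the ST05 equation from the ST06 and ST07 equations removes the quadratic terms:
447.8 x + 30.0 y = -74345.32
-15.4 x + 352.0 y = 9264.85
Solving the 2×2 system: x ≈ -167.3, y ≈ 19.0 km.

(-167.3, 19.0)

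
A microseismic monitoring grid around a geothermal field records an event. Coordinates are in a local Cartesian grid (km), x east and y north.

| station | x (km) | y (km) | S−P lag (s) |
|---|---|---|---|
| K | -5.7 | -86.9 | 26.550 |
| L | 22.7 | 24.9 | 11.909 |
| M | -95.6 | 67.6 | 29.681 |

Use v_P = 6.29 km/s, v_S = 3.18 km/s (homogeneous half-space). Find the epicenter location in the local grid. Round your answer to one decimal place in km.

Distance from S−P lag: d = Δt · v_P v_S / (v_P − v_S) = Δt · (6.29·3.18)/(6.29−3.18) ≈ 6.4316·Δt.
So d_K = 170.76, d_L = 76.59, d_M = 190.90 km.
Circle about each station: (x + 5.7)² + (y + 86.9)² = 170.76²; (x − 22.7)² + (y − 24.9)² = 76.59²; (x + 95.6)² + (y − 67.6)² = 190.90².
Subtracting the K equation from the L and M equations removes the quadratic terms:
56.8 x + 223.6 y = 16844.15
-179.8 x + 309.0 y = -1158.81
Solving the 2×2 system: x ≈ 94.6, y ≈ 51.3 km.

x ≈ 94.6 km, y ≈ 51.3 km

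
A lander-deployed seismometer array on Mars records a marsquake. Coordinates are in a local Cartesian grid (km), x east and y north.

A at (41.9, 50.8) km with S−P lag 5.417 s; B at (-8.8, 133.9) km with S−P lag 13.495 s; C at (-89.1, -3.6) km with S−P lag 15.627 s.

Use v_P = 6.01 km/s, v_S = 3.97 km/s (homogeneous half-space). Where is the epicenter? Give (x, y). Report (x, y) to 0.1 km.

Distance from S−P lag: d = Δt · v_P v_S / (v_P − v_S) = Δt · (6.01·3.97)/(6.01−3.97) ≈ 11.6959·Δt.
So d_A = 63.36, d_B = 157.84, d_C = 182.77 km.
Circle about each station: (x − 41.9)² + (y − 50.8)² = 63.36²; (x + 8.8)² + (y − 133.9)² = 157.84²; (x + 89.1)² + (y + 3.6)² = 182.77².
Subtracting the A equation from the B and C equations removes the quadratic terms:
-101.4 x + 166.2 y = -7228.58
-262.0 x − 108.8 y = -25774.86
Solving the 2×2 system: x ≈ 92.9, y ≈ 13.2 km.

x ≈ 92.9 km, y ≈ 13.2 km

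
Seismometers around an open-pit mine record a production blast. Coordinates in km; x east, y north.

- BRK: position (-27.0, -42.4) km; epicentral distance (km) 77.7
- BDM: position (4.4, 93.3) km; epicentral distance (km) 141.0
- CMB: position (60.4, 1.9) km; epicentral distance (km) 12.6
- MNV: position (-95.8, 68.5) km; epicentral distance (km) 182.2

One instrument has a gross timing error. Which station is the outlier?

CMB

Solve using three stations at a time. Using BRK, BDM, MNV (subtract circle equations pairwise → linear system) gives (x, y) ≈ (50.6, -39.9).
Distances from that point to each station vs reported:
  BRK: calculated 77.7 vs reported 77.7 → residual 0.0 km
  BDM: calculated 141.0 vs reported 141.0 → residual 0.0 km
  CMB: calculated 42.9 vs reported 12.6 → residual 30.3 km
  MNV: calculated 182.2 vs reported 182.2 → residual 0.0 km
BRK, BDM, MNV are mutually consistent (residuals ≈ 0); CMB is off by 30.3 km.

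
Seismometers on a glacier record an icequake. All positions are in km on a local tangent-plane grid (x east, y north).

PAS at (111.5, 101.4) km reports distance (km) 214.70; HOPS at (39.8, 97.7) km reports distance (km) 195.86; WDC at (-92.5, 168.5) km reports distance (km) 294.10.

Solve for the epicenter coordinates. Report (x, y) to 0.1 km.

(31.9, -98.0)

Circle about each station: (x − 111.5)² + (y − 101.4)² = 214.70²; (x − 39.8)² + (y − 97.7)² = 195.86²; (x + 92.5)² + (y − 168.5)² = 294.10².
Subtracting pairs of circle equations eliminates x²+y² and gives linear equations (the radical axes):
-143.4 x − 7.4 y = -3849.93
-408.0 x + 134.2 y = -26164.43
Solving the 2×2 system: x ≈ 31.9, y ≈ -98.0 km.
Check against PAS (with the unrounded x, y): √((x − 111.5)²+(y − 101.4)²) = 214.67 ≈ 214.70 km. ✓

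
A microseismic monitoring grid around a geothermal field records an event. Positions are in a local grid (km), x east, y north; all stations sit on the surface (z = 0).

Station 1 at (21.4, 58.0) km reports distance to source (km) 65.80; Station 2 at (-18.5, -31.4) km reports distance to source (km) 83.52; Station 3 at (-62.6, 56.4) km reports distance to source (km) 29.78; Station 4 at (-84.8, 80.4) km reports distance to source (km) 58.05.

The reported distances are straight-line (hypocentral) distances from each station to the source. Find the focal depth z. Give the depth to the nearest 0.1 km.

z ≈ 18.1 km

Each station gives a sphere (x−x_i)² + (y−y_i)² + z² = d_i² (stations at z=0).
Subtracting the Station 1 sphere from Station 2 and Station 3: z² cancels, leaving linear equations in x and y:
-79.8 x − 178.8 y = -5139.70
-168.0 x − 3.2 y = 6720.55
Solving: x ≈ -40.899, y ≈ 46.999 km (keep extra digits for the depth step; rounded: -40.9, 47.0).
Then from the Station 1 sphere: z² = 65.80² − (x − 21.4)² − (y − 58.0)² with x = -40.899, y = 46.999, so z ≈ 18.096 ≈ 18.1 km.
Check against Station 4 (with the unrounded solution): distance 58.06 ≈ 58.05 km. ✓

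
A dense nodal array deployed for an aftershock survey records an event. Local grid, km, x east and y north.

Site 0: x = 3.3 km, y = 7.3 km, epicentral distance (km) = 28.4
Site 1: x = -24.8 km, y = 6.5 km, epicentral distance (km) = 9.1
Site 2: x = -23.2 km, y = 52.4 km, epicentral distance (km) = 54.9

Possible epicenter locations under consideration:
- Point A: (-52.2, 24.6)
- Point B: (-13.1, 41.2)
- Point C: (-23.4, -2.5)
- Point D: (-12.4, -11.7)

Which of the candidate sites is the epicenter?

For each candidate, compare |candidate − station| to the reported distance:
Point A: residuals Site 0 29.7, Site 1 23.7, Site 2 14.7 → max 29.7 km
Point B: residuals Site 0 9.3, Site 1 27.5, Site 2 39.8 → max 39.8 km
Point C: residuals Site 0 0.0, Site 1 0.0, Site 2 0.0 → max 0.0 km
Point D: residuals Site 0 3.8, Site 1 12.9, Site 2 10.1 → max 12.9 km
Only Point C has all residuals ≈ 0.

Point C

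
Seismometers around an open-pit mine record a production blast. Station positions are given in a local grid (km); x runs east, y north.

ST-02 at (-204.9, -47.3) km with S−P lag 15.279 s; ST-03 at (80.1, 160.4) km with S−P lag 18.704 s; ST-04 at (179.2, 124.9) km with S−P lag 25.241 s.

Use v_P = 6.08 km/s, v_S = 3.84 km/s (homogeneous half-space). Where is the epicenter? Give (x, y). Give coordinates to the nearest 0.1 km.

x ≈ -67.2 km, y ≈ 32.7 km

Distance from S−P lag: d = Δt · v_P v_S / (v_P − v_S) = Δt · (6.08·3.84)/(6.08−3.84) ≈ 10.4229·Δt.
So d_ST-02 = 159.25, d_ST-03 = 194.95, d_ST-04 = 263.08 km.
Circle about each station: (x + 204.9)² + (y + 47.3)² = 159.25²; (x − 80.1)² + (y − 160.4)² = 194.95²; (x − 179.2)² + (y − 124.9)² = 263.08².
Subtracting pairs of circle equations eliminates x²+y² and gives linear equations (the radical axes):
570.0 x + 415.4 y = -24722.07
768.2 x + 344.4 y = -40359.17
Solving the 2×2 system: x ≈ -67.2, y ≈ 32.7 km.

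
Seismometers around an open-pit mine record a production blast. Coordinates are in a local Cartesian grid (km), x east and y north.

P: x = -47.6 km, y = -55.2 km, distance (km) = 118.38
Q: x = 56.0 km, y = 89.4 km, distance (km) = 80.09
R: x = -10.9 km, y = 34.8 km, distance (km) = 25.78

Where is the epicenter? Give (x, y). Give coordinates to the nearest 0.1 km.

x ≈ -18.3 km, y ≈ 59.5 km

Circle about each station: (x + 47.6)² + (y + 55.2)² = 118.38²; (x − 56.0)² + (y − 89.4)² = 80.09²; (x + 10.9)² + (y − 34.8)² = 25.78².
Subtracting the P equation from the Q and R equations removes the quadratic terms:
207.2 x + 289.2 y = 13414.98
73.4 x + 180.0 y = 9366.27
Solving the 2×2 system: x ≈ -18.3, y ≈ 59.5 km.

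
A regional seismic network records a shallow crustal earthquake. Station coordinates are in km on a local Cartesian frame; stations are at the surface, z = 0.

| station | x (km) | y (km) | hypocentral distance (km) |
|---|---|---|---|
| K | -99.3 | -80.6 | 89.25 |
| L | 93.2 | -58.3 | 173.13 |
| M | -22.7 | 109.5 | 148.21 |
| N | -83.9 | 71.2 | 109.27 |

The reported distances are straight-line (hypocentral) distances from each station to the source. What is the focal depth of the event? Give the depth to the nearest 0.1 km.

depth ≈ 56.8 km

Each station gives a sphere (x−x_i)² + (y−y_i)² + z² = d_i² (stations at z=0).
Subtracting the K sphere from L and M: z² cancels, leaving linear equations in x and y:
385.0 x + 44.6 y = -26280.15
153.2 x + 380.2 y = -17851.95
Solving: x ≈ -65.897, y ≈ -20.401 km (keep extra digits for the depth step; rounded: -65.9, -20.4).
Then from the K sphere: z² = 89.25² − (x + 99.3)² − (y + 80.6)² with x = -65.897, y = -20.401, so z ≈ 56.797 ≈ 56.8 km.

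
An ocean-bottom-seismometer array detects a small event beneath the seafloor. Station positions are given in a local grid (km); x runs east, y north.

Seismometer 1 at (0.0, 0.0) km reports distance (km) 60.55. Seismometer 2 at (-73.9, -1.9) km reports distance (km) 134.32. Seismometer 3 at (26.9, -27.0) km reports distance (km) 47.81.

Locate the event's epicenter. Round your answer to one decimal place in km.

Circle about each station: x² + y² = 60.55²; (x + 73.9)² + (y + 1.9)² = 134.32²; (x − 26.9)² + (y + 27.0)² = 47.81².
Subtracting the Seismometer 1 equation from the Seismometer 2 and Seismometer 3 equations removes the quadratic terms:
-147.8 x − 3.8 y = -8910.74
53.8 x − 54.0 y = 2833.12
Solving the 2×2 system: x ≈ 60.1, y ≈ 7.4 km.

60.1 km east, 7.4 km north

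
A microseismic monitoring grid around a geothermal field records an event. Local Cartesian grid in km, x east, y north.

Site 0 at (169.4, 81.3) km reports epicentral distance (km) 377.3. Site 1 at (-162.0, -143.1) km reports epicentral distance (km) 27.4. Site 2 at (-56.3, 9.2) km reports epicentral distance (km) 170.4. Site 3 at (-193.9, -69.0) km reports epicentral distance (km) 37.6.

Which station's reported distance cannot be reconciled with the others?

Site 3

Solve using three stations at a time. Using Site 0, Site 1, Site 2 (subtract circle equations pairwise → linear system) gives (x, y) ≈ (-134.6, -142.1).
Distances from that point to each station vs reported:
  Site 0: calculated 377.3 vs reported 377.3 → residual 0.0 km
  Site 1: calculated 27.4 vs reported 27.4 → residual 0.0 km
  Site 2: calculated 170.4 vs reported 170.4 → residual 0.0 km
  Site 3: calculated 94.1 vs reported 37.6 → residual 56.5 km
Site 0, Site 1, Site 2 are mutually consistent (residuals ≈ 0); Site 3 is off by 56.5 km.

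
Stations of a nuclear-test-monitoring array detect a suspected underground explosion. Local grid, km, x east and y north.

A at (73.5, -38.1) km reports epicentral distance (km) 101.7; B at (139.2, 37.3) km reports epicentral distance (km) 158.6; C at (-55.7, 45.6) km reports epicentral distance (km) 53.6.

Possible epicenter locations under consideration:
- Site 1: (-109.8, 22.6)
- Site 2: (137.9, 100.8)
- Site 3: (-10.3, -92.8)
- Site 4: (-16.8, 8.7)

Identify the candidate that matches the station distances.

For each candidate, compare |candidate − station| to the reported distance:
Site 1: residuals A 91.4, B 90.8, C 5.2 → max 91.4 km
Site 2: residuals A 51.4, B 95.1, C 147.7 → max 147.7 km
Site 3: residuals A 1.6, B 39.6, C 92.1 → max 92.1 km
Site 4: residuals A 0.0, B 0.0, C 0.0 → max 0.0 km
Only Site 4 has all residuals ≈ 0.

Site 4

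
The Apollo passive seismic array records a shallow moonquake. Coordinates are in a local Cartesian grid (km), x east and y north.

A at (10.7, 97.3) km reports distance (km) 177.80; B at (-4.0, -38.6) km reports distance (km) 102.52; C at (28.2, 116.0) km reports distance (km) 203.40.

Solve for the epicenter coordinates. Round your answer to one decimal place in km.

x ≈ -106.5 km, y ≈ -36.4 km

Circle about each station: (x − 10.7)² + (y − 97.3)² = 177.80²; (x + 4.0)² + (y + 38.6)² = 102.52²; (x − 28.2)² + (y − 116.0)² = 203.40².
Subtracting the A equation from the B and C equations removes the quadratic terms:
-29.4 x − 271.8 y = 13026.67
35.0 x + 37.4 y = -5089.26
Solving the 2×2 system: x ≈ -106.5, y ≈ -36.4 km.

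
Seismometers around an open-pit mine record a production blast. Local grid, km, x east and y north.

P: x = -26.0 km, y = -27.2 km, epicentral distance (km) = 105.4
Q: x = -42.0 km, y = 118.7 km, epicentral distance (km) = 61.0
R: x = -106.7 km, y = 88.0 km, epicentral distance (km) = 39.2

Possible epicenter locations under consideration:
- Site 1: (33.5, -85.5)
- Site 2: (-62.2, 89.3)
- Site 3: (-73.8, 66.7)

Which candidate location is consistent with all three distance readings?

Site 3

For each candidate, compare |candidate − station| to the reported distance:
Site 1: residuals P 22.1, Q 156.7, R 183.9 → max 183.9 km
Site 2: residuals P 16.6, Q 25.3, R 5.3 → max 25.3 km
Site 3: residuals P 0.0, Q 0.0, R 0.0 → max 0.0 km
Only Site 3 has all residuals ≈ 0.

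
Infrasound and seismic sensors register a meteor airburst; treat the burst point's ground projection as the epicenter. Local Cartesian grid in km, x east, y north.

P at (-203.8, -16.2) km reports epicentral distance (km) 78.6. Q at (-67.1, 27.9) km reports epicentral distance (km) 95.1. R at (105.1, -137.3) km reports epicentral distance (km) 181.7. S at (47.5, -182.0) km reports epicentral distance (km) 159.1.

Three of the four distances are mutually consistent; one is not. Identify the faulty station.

P

Solve using three stations at a time. Using Q, R, S (subtract circle equations pairwise → linear system) gives (x, y) ≈ (-62.4, -67.0).
Distances from that point to each station vs reported:
  P: calculated 150.2 vs reported 78.6 → residual 71.6 km
  Q: calculated 95.0 vs reported 95.1 → residual 0.1 km
  R: calculated 181.7 vs reported 181.7 → residual 0.0 km
  S: calculated 159.1 vs reported 159.1 → residual 0.0 km
Q, R, S are mutually consistent (residuals ≈ 0); P is off by 71.6 km.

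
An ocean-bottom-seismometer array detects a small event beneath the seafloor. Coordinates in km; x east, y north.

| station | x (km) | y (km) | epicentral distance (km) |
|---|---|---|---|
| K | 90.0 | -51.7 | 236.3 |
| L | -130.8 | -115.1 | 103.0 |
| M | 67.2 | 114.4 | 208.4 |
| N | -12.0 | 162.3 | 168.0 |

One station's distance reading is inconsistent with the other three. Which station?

Solve using three stations at a time. Using K, M, N (subtract circle equations pairwise → linear system) gives (x, y) ≈ (-127.6, 40.4).
Distances from that point to each station vs reported:
  K: calculated 236.3 vs reported 236.3 → residual 0.0 km
  L: calculated 155.5 vs reported 103.0 → residual 52.5 km
  M: calculated 208.4 vs reported 208.4 → residual 0.0 km
  N: calculated 168.0 vs reported 168.0 → residual 0.0 km
K, M, N are mutually consistent (residuals ≈ 0); L is off by 52.5 km.

L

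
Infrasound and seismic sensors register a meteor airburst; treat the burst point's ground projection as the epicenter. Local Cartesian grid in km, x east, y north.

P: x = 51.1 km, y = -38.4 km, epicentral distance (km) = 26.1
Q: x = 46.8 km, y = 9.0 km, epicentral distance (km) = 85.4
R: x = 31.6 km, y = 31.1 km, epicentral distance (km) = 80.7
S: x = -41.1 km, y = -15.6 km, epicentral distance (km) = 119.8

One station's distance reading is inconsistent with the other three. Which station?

Q

Solve using three stations at a time. Using P, R, S (subtract circle equations pairwise → linear system) gives (x, y) ≈ (77.0, -35.6).
Distances from that point to each station vs reported:
  P: calculated 26.1 vs reported 26.1 → residual 0.0 km
  Q: calculated 53.9 vs reported 85.4 → residual 31.5 km
  R: calculated 80.7 vs reported 80.7 → residual 0.0 km
  S: calculated 119.8 vs reported 119.8 → residual 0.0 km
P, R, S are mutually consistent (residuals ≈ 0); Q is off by 31.5 km.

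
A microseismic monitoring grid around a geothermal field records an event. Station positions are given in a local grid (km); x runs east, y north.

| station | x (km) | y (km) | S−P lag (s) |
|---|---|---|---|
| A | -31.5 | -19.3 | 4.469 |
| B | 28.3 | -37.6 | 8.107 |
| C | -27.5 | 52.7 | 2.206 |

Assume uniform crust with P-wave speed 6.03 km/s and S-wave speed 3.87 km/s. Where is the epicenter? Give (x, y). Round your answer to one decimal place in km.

Distance from S−P lag: d = Δt · v_P v_S / (v_P − v_S) = Δt · (6.03·3.87)/(6.03−3.87) ≈ 10.8038·Δt.
So d_A = 48.28, d_B = 87.59, d_C = 23.83 km.
Circle about each station: (x + 31.5)² + (y + 19.3)² = 48.28²; (x − 28.3)² + (y + 37.6)² = 87.59²; (x + 27.5)² + (y − 52.7)² = 23.83².
Subtracting the A equation from the B and C equations removes the quadratic terms:
119.6 x − 36.6 y = -4491.14
8.0 x + 144.0 y = 3931.89
Solving the 2×2 system: x ≈ -28.7, y ≈ 28.9 km.

(-28.7, 28.9)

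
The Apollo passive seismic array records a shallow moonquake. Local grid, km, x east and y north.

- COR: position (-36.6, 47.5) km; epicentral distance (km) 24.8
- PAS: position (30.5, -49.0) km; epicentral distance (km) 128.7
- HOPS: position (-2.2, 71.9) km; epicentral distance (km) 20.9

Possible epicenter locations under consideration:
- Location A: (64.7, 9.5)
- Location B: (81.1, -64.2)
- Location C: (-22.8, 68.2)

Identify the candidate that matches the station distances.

For each candidate, compare |candidate − station| to the reported distance:
Location A: residuals COR 83.4, PAS 60.9, HOPS 70.6 → max 83.4 km
Location B: residuals COR 137.5, PAS 75.9, HOPS 138.7 → max 138.7 km
Location C: residuals COR 0.1, PAS 0.1, HOPS 0.0 → max 0.1 km
Only Location C has all residuals ≈ 0.

Location C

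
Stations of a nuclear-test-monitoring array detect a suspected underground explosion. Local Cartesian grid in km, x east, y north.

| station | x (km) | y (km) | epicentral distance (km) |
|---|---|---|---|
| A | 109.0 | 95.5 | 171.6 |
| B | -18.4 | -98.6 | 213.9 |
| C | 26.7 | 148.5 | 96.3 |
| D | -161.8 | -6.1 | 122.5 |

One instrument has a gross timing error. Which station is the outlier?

D

Solve using three stations at a time. Using A, B, C (subtract circle equations pairwise → linear system) gives (x, y) ≈ (-61.9, 110.8).
Distances from that point to each station vs reported:
  A: calculated 171.6 vs reported 171.6 → residual 0.0 km
  B: calculated 213.9 vs reported 213.9 → residual 0.0 km
  C: calculated 96.3 vs reported 96.3 → residual 0.0 km
  D: calculated 153.8 vs reported 122.5 → residual 31.3 km
A, B, C are mutually consistent (residuals ≈ 0); D is off by 31.3 km.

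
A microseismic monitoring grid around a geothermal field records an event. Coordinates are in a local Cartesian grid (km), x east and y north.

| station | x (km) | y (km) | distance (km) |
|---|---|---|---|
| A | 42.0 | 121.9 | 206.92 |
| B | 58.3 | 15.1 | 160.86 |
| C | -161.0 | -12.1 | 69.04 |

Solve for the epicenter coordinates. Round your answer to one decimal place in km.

Circle about each station: (x − 42.0)² + (y − 121.9)² = 206.92²; (x − 58.3)² + (y − 15.1)² = 160.86²; (x + 161.0)² + (y + 12.1)² = 69.04².
Subtracting the A equation from the B and C equations removes the quadratic terms:
32.6 x − 213.6 y = 3943.24
-406.0 x − 268.0 y = 47493.16
Solving the 2×2 system: x ≈ -95.2, y ≈ -33.0 km.

(-95.2, -33.0)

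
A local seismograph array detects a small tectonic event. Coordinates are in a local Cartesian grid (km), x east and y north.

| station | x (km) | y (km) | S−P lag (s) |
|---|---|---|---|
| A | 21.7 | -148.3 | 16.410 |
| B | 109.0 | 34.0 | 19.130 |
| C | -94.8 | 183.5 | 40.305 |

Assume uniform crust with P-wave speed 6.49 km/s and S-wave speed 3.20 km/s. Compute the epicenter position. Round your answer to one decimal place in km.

Distance from S−P lag: d = Δt · v_P v_S / (v_P − v_S) = Δt · (6.49·3.20)/(6.49−3.20) ≈ 6.3125·Δt.
So d_A = 103.59, d_B = 120.76, d_C = 254.42 km.
Circle about each station: (x − 21.7)² + (y + 148.3)² = 103.59²; (x − 109.0)² + (y − 34.0)² = 120.76²; (x + 94.8)² + (y − 183.5)² = 254.42².
Subtracting the A equation from the B and C equations removes the quadratic terms:
174.6 x + 364.6 y = -13278.87
-233.0 x + 663.6 y = -33803.14
Solving the 2×2 system: x ≈ 17.5, y ≈ -44.8 km.

x ≈ 17.5 km, y ≈ -44.8 km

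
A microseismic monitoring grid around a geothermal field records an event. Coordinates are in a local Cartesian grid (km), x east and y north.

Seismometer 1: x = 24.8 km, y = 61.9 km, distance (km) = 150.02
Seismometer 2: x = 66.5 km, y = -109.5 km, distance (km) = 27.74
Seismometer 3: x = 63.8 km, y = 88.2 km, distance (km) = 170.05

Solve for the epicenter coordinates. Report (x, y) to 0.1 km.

(67.9, -81.8)

Circle about each station: (x − 24.8)² + (y − 61.9)² = 150.02²; (x − 66.5)² + (y + 109.5)² = 27.74²; (x − 63.8)² + (y − 88.2)² = 170.05².
Subtracting the Seismometer 1 equation from the Seismometer 2 and Seismometer 3 equations removes the quadratic terms:
83.4 x − 342.8 y = 33702.34
78.0 x + 52.6 y = 992.03
Solving the 2×2 system: x ≈ 67.9, y ≈ -81.8 km.
Check against Seismometer 1 (with the unrounded x, y): √((x − 24.8)²+(y − 61.9)²) = 150.02 ≈ 150.02 km. ✓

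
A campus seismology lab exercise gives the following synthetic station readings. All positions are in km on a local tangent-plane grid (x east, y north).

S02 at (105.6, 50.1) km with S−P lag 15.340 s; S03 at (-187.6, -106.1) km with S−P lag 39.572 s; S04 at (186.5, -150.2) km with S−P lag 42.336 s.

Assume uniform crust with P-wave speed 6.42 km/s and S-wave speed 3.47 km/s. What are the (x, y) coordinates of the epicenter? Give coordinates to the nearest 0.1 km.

11.1 km east, 117.1 km north

Distance from S−P lag: d = Δt · v_P v_S / (v_P − v_S) = Δt · (6.42·3.47)/(6.42−3.47) ≈ 7.5517·Δt.
So d_S02 = 115.84, d_S03 = 298.83, d_S04 = 319.71 km.
Circle about each station: (x − 105.6)² + (y − 50.1)² = 115.84²; (x + 187.6)² + (y + 106.1)² = 298.83²; (x − 186.5)² + (y + 150.2)² = 319.71².
Subtracting pairs of circle equations eliminates x²+y² and gives linear equations (the radical axes):
-586.4 x − 312.4 y = -43090.86
161.8 x − 400.6 y = -45114.66
Solving the 2×2 system: x ≈ 11.1, y ≈ 117.1 km.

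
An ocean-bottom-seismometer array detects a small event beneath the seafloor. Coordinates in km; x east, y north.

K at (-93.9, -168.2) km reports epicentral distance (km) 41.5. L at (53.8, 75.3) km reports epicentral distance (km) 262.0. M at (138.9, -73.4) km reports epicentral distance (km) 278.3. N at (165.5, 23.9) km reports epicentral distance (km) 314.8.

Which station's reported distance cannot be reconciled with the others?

M

Solve using three stations at a time. Using K, L, N (subtract circle equations pairwise → linear system) gives (x, y) ≈ (-109.2, -129.8).
Distances from that point to each station vs reported:
  K: calculated 41.4 vs reported 41.5 → residual 0.1 km
  L: calculated 262.0 vs reported 262.0 → residual 0.0 km
  M: calculated 254.4 vs reported 278.3 → residual 23.9 km
  N: calculated 314.8 vs reported 314.8 → residual 0.0 km
K, L, N are mutually consistent (residuals ≈ 0); M is off by 23.9 km.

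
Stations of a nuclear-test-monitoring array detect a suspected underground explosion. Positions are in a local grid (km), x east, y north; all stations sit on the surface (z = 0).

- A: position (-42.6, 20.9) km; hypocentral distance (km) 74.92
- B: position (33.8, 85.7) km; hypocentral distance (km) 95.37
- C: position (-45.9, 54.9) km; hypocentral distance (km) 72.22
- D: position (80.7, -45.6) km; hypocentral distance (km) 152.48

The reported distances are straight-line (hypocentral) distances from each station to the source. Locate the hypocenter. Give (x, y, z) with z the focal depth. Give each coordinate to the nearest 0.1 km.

x ≈ -21.0 km, y ≈ 46.0 km, depth ≈ 67.2 km

Each station gives a sphere (x−x_i)² + (y−y_i)² + z² = d_i² (stations at z=0).
Subtracting the A sphere from B and C: z² cancels, leaving linear equations in x and y:
152.8 x + 129.6 y = 2752.93
-6.6 x + 68.0 y = 3266.53
Solving: x ≈ -20.998, y ≈ 45.999 km (keep extra digits for the depth step; rounded: -21.0, 46.0).
Then from the A sphere: z² = 74.92² − (x + 42.6)² − (y − 20.9)² with x = -20.998, y = 45.999, so z ≈ 67.204 ≈ 67.2 km.
Check against D (with the unrounded solution): distance 152.48 ≈ 152.48 km. ✓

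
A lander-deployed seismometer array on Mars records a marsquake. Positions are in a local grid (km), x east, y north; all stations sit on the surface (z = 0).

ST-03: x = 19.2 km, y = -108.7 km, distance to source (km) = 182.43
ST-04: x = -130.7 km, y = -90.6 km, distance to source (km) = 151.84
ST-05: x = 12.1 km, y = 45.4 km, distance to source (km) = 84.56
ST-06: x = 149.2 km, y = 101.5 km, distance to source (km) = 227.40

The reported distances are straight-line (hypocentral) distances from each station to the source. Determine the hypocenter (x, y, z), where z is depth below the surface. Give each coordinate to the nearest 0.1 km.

Each station gives a sphere (x−x_i)² + (y−y_i)² + z² = d_i² (stations at z=0).
Subtracting the ST-03 sphere from ST-04 and ST-05: z² cancels, leaving linear equations in x and y:
-299.8 x + 36.2 y = 23331.84
-14.2 x + 308.2 y = 16153.55
Solving: x ≈ -71.896, y ≈ 49.100 km (keep extra digits for the depth step; rounded: -71.9, 49.1).
Then from the ST-03 sphere: z² = 182.43² − (x − 19.2)² − (y + 108.7)² with x = -71.896, y = 49.100, so z ≈ 9.021 ≈ 9.0 km.

(-71.9, 49.1, 9.0)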